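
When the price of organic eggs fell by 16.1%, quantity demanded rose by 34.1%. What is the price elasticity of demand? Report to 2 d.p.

-2.12

ε = %ΔQ / %ΔP = (34.1)/(-16.1) = -2.118.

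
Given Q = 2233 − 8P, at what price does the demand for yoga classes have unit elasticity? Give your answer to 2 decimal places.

For linear demand Q = a − bP, ε = −bP/(a − bP). |ε| = 1 when bP = a − bP, i.e. P = a/(2b).
P = 2233/(2·8) = 2233/16 = 139.5625.

139.56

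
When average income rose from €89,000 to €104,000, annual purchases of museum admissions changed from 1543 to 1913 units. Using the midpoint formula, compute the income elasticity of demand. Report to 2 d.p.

ΔQ = 370, ΔI = 15000. Midpoints: Ī = 96,500, Q̄ = 1728.0.
ε_I = (ΔQ/ΔI)(Ī/Q̄) = (370/15000)(96500/1728.0).

1.38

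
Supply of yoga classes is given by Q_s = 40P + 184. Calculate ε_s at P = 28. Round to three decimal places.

0.859

At P = 28, Q_s = 1304.
dQ_s/dP = 40.
ε_s = (dQ_s/dP)(P/Q_s) = (40)(28/1304).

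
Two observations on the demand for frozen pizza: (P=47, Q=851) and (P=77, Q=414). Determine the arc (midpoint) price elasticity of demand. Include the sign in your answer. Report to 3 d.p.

-1.428

ΔQ = 414 − 851 = -437; ΔP = 77 − 47 = 30.
Midpoints: P̄ = 62.00, Q̄ = 632.5.
ε = (ΔQ/ΔP)(P̄/Q̄) = (-437/30)(62.00/632.5).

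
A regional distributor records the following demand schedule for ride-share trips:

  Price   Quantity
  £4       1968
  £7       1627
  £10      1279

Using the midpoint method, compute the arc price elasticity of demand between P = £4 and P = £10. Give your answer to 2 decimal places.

-0.50

At P = 4, Q = 1968; at P = 10, Q = 1279.
ΔQ = -689, ΔP = 6. Midpoints: P̄ = 7.00, Q̄ = 1623.5.
ε = (ΔQ/ΔP)(P̄/Q̄) = (-689/6)(7.00/1623.5).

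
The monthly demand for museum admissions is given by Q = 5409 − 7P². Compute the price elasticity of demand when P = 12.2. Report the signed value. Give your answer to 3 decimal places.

-0.477

At P = 12.2, Q = 4367.120.
dQ/dP = −14P = -170.800.
ε = (dQ/dP)(P/Q) = (-170.800)(12.2/4367.120).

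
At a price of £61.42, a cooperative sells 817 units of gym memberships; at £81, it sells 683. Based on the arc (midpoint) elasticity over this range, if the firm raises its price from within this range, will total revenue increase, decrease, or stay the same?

Arc ε = (-134/19.58)(71.21/750.0) ≈ -0.650.
|ε| = 0.65 < 1, so demand is inelastic. A price rise therefore raises total revenue.

increase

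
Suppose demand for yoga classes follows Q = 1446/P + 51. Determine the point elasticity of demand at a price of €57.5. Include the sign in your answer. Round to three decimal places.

-0.330

At P = 57.5, Q = 76.148.
dQ/dP = −1446/P² = -0.437.
ε = (dQ/dP)(P/Q) = (-0.437)(57.5/76.148).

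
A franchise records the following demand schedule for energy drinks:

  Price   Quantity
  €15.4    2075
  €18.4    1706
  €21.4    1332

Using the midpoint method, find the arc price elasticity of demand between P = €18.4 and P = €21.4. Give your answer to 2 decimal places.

At P = 18.4, Q = 1706; at P = 21.4, Q = 1332.
ΔQ = -374, ΔP = 3.0. Midpoints: P̄ = 19.90, Q̄ = 1519.0.
ε = (ΔQ/ΔP)(P̄/Q̄) = (-374/3.0)(19.90/1519.0).

-1.63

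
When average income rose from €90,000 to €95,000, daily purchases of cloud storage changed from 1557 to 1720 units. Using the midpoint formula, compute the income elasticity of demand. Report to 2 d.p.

1.84

ΔQ = 163, ΔI = 5000. Midpoints: Ī = 92,500, Q̄ = 1638.5.
ε_I = (ΔQ/ΔI)(Ī/Q̄) = (163/5000)(92500/1638.5).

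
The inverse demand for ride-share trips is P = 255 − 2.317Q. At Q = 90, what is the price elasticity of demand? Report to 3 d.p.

-0.223

At Q = 90, P = 255 − 2.317(90) = 46.47.
dP/dQ = −2.317, so dQ/dP = 1/(−2.317) = -0.432.
ε = (dQ/dP)(P/Q) = (-0.432)(46.47/90).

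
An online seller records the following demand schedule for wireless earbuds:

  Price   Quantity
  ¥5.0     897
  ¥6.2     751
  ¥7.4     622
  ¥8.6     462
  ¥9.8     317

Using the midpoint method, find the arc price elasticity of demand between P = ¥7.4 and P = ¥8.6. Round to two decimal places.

At P = 7.4, Q = 622; at P = 8.6, Q = 462.
ΔQ = -160, ΔP = 1.2. Midpoints: P̄ = 8.00, Q̄ = 542.0.
ε = (ΔQ/ΔP)(P̄/Q̄) = (-160/1.2)(8.00/542.0).

-1.97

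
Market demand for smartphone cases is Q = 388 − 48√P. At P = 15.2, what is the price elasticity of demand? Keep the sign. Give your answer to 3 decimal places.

-0.466

At P = 15.2, Q = 200.862.
dQ/dP = −48/(2√P) = -6.156.
ε = (dQ/dP)(P/Q) = (-6.156)(15.2/200.862).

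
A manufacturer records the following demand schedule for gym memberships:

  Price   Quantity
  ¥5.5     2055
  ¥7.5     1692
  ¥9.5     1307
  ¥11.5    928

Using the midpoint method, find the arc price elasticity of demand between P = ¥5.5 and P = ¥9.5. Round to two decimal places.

At P = 5.5, Q = 2055; at P = 9.5, Q = 1307.
ΔQ = -748, ΔP = 4.0. Midpoints: P̄ = 7.50, Q̄ = 1681.0.
ε = (ΔQ/ΔP)(P̄/Q̄) = (-748/4.0)(7.50/1681.0).

-0.83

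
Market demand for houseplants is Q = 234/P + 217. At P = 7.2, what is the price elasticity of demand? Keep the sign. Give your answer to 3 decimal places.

-0.130

At P = 7.2, Q = 249.500.
dQ/dP = −234/P² = -4.514.
ε = (dQ/dP)(P/Q) = (-4.514)(7.2/249.500).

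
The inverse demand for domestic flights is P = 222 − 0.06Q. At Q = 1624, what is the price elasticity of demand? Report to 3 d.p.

At Q = 1624, P = 222 − 0.06(1624) = 124.56.
dP/dQ = −0.06, so dQ/dP = 1/(−0.06) = -16.667.
ε = (dQ/dP)(P/Q) = (-16.667)(124.56/1624).

-1.278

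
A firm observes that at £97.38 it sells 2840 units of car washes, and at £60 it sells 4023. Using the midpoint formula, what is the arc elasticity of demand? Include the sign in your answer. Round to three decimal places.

-0.726

ΔQ = 4023 − 2840 = 1183; ΔP = 60 − 97.38 = -37.38.
Midpoints: P̄ = 78.69, Q̄ = 3431.5.
ε = (ΔQ/ΔP)(P̄/Q̄) = (1183/-37.38)(78.69/3431.5).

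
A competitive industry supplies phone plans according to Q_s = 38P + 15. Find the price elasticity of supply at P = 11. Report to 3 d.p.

0.965

At P = 11, Q_s = 433.
dQ_s/dP = 38.
ε_s = (dQ_s/dP)(P/Q_s) = (38)(11/433).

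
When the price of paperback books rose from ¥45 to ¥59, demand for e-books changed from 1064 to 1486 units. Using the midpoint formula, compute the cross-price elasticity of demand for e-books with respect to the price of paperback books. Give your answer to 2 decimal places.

1.23

ΔQ_x = 1486 − 1064 = 422; ΔP_y = 59 − 45 = 14.
Midpoints: P̄_y = 52.00, Q̄_x = 1275.0.
ε_xy = (ΔQ_x/ΔP_y)(P̄_y/Q̄_x) = (422/14)(52.00/1275.0).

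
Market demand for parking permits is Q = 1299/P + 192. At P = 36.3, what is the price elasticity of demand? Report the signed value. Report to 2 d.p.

-0.16

At P = 36.3, Q = 227.785.
dQ/dP = −1299/P² = -0.986.
ε = (dQ/dP)(P/Q) = (-0.986)(36.3/227.785).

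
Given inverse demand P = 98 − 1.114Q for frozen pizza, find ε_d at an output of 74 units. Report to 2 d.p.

-0.19

At Q = 74, P = 98 − 1.114(74) = 15.56.
dP/dQ = −1.114, so dQ/dP = 1/(−1.114) = -0.898.
ε = (dQ/dP)(P/Q) = (-0.898)(15.56/74).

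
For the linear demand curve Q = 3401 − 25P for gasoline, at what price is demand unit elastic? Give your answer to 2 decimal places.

For linear demand Q = a − bP, ε = −bP/(a − bP). |ε| = 1 when bP = a − bP, i.e. P = a/(2b).
P = 3401/(2·25) = 3401/50 = 68.0200.

68.02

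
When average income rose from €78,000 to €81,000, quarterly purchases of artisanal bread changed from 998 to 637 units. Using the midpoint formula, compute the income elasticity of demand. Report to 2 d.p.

ΔQ = -361, ΔI = 3000. Midpoints: Ī = 79,500, Q̄ = 817.5.
ε_I = (ΔQ/ΔI)(Ī/Q̄) = (-361/3000)(79500/817.5).

-11.70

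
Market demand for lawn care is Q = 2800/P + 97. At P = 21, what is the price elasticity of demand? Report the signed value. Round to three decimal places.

At P = 21, Q = 230.333.
dQ/dP = −2800/P² = -6.349.
ε = (dQ/dP)(P/Q) = (-6.349)(21/230.333).
|ε| < 1, so demand is inelastic at this price.

-0.579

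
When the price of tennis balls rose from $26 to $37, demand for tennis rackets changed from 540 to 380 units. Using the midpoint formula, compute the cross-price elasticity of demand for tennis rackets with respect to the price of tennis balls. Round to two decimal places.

ΔQ_x = 380 − 540 = -160; ΔP_y = 37 − 26 = 11.
Midpoints: P̄_y = 31.50, Q̄_x = 460.0.
ε_xy = (ΔQ_x/ΔP_y)(P̄_y/Q̄_x) = (-160/11)(31.50/460.0).
ε_xy < 0, so the goods are complements.

-1.00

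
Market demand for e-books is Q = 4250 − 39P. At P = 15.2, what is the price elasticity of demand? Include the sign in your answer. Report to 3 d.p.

At P = 15.2, Q = 3657.200.
dQ/dP = −39.
ε = (dQ/dP)(P/Q) = (-39)(15.2/3657.200).

-0.162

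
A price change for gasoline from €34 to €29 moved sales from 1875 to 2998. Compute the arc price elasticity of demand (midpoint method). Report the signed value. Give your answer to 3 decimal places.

ΔQ = 2998 − 1875 = 1123; ΔP = 29 − 34 = -5.
Midpoints: P̄ = 31.50, Q̄ = 2436.5.
ε = (ΔQ/ΔP)(P̄/Q̄) = (1123/-5)(31.50/2436.5).

-2.904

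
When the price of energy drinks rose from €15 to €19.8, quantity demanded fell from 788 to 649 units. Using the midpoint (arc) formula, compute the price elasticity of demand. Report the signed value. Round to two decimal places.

-0.70

ΔQ = 649 − 788 = -139; ΔP = 19.8 − 15 = 4.8.
Midpoints: P̄ = 17.40, Q̄ = 718.5.
ε = (ΔQ/ΔP)(P̄/Q̄) = (-139/4.8)(17.40/718.5).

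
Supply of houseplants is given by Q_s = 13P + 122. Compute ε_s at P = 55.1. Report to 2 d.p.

At P = 55.1, Q_s = 838.30.
dQ_s/dP = 13.
ε_s = (dQ_s/dP)(P/Q_s) = (13)(55.1/838.30).

0.85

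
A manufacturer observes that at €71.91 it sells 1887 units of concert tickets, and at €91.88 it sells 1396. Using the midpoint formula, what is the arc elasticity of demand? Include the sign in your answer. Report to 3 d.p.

-1.227

ΔQ = 1396 − 1887 = -491; ΔP = 91.88 − 71.91 = 19.97.
Midpoints: P̄ = 81.89, Q̄ = 1641.5.
ε = (ΔQ/ΔP)(P̄/Q̄) = (-491/19.97)(81.89/1641.5).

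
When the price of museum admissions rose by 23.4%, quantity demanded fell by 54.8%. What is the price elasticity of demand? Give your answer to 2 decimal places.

-2.34

ε = %ΔQ / %ΔP = (-54.8)/(23.4) = -2.342.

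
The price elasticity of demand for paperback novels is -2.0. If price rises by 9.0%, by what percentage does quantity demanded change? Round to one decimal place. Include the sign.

%ΔQ ≈ ε × %ΔP = (-2.0)(9.0%) = -18.00%.

-18.0%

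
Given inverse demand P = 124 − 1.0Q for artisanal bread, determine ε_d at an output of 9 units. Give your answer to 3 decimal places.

At Q = 9, P = 124 − 1.0(9) = 115.00.
dP/dQ = −1.0, so dQ/dP = 1/(−1.0) = -1.000.
ε = (dQ/dP)(P/Q) = (-1.000)(115.00/9).

-12.778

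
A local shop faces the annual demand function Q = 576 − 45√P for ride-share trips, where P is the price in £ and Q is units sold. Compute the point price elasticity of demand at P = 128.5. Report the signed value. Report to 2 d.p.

At P = 128.5, Q = 65.890.
dQ/dP = −45/(2√P) = -1.985.
ε = (dQ/dP)(P/Q) = (-1.985)(128.5/65.890).
|ε| > 1, so demand is elastic at this price.

-3.87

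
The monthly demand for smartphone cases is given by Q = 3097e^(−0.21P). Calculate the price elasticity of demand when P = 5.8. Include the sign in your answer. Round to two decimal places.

-1.22

At P = 5.8, Q = 916.158.
dQ/dP = −0.21·3097e^(−0.21P) = −0.21Q = -192.393.
ε = (dQ/dP)(P/Q) = (-192.393)(5.8/916.158).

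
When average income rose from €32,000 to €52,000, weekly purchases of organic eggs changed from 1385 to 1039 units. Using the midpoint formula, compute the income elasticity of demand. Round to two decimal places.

ΔQ = -346, ΔI = 20000. Midpoints: Ī = 42,000, Q̄ = 1212.0.
ε_I = (ΔQ/ΔI)(Ī/Q̄) = (-346/20000)(42000/1212.0).

-0.60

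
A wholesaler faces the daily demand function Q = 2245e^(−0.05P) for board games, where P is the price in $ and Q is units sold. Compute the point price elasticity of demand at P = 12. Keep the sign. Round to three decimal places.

-0.600

At P = 12, Q = 1232.082.
dQ/dP = −0.05·2245e^(−0.05P) = −0.05Q = -61.604.
ε = (dQ/dP)(P/Q) = (-61.604)(12/1232.082).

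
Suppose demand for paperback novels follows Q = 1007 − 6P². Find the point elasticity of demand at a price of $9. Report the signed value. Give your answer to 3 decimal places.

-1.866

At P = 9, Q = 521.
dQ/dP = −12P = -108.
ε = (dQ/dP)(P/Q) = (-108)(9/521).
|ε| > 1, so demand is elastic at this price.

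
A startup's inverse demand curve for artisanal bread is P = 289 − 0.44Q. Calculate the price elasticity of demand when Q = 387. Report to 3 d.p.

-0.697

At Q = 387, P = 289 − 0.44(387) = 118.72.
dP/dQ = −0.44, so dQ/dP = 1/(−0.44) = -2.273.
ε = (dQ/dP)(P/Q) = (-2.273)(118.72/387).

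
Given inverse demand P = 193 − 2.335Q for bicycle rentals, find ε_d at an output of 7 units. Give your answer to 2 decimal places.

-10.81

At Q = 7, P = 193 − 2.335(7) = 176.66.
dP/dQ = −2.335, so dQ/dP = 1/(−2.335) = -0.428.
ε = (dQ/dP)(P/Q) = (-0.428)(176.66/7).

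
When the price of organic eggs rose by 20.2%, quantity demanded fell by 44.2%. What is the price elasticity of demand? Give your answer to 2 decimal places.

ε = %ΔQ / %ΔP = (-44.2)/(20.2) = -2.188.

-2.19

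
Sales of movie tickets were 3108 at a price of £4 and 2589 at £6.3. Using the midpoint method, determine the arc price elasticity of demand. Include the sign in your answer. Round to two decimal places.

-0.41

ΔQ = 2589 − 3108 = -519; ΔP = 6.3 − 4 = 2.3.
Midpoints: P̄ = 5.15, Q̄ = 2848.5.
ε = (ΔQ/ΔP)(P̄/Q̄) = (-519/2.3)(5.15/2848.5).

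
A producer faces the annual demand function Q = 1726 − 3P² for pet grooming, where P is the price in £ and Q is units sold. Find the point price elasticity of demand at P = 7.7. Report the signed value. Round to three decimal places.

At P = 7.7, Q = 1548.130.
dQ/dP = −6P = -46.200.
ε = (dQ/dP)(P/Q) = (-46.200)(7.7/1548.130).

-0.230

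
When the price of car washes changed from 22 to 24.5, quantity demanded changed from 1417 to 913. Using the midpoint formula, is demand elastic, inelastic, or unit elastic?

Arc ε ≈ -4.023.
|ε| = 4.02 > 1.

elastic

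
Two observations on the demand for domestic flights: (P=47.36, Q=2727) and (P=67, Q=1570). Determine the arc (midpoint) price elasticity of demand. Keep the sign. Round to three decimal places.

-1.568

ΔQ = 1570 − 2727 = -1157; ΔP = 67 − 47.36 = 19.64.
Midpoints: P̄ = 57.18, Q̄ = 2148.5.
ε = (ΔQ/ΔP)(P̄/Q̄) = (-1157/19.64)(57.18/2148.5).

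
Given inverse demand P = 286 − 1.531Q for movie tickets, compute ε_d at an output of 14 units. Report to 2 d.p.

At Q = 14, P = 286 − 1.531(14) = 264.57.
dP/dQ = −1.531, so dQ/dP = 1/(−1.531) = -0.653.
ε = (dQ/dP)(P/Q) = (-0.653)(264.57/14).

-12.34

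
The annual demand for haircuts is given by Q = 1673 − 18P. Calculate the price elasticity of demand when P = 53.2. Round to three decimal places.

At P = 53.2, Q = 715.400.
dQ/dP = −18.
ε = (dQ/dP)(P/Q) = (-18)(53.2/715.400).
|ε| > 1, so demand is elastic at this price.

-1.339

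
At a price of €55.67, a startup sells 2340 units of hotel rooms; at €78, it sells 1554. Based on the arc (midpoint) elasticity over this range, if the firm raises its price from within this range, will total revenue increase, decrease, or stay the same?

Arc ε = (-786/22.33)(66.84/1947.0) ≈ -1.208.
|ε| = 1.21 > 1, so demand is elastic. A price rise therefore reduces total revenue.

decrease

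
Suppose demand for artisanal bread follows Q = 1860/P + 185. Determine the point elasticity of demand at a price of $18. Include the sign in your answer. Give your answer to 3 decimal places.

At P = 18, Q = 288.333.
dQ/dP = −1860/P² = -5.741.
ε = (dQ/dP)(P/Q) = (-5.741)(18/288.333).

-0.358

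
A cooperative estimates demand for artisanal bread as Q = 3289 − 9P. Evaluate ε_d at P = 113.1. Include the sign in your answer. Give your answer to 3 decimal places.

-0.448

At P = 113.1, Q = 2271.100.
dQ/dP = −9.
ε = (dQ/dP)(P/Q) = (-9)(113.1/2271.100).
|ε| < 1, so demand is inelastic at this price.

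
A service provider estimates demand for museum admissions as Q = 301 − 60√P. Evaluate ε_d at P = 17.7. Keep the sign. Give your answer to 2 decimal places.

-2.60

At P = 17.7, Q = 48.572.
dQ/dP = −60/(2√P) = -7.131.
ε = (dQ/dP)(P/Q) = (-7.131)(17.7/48.572).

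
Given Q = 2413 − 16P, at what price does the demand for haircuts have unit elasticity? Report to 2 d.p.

75.41

For linear demand Q = a − bP, ε = −bP/(a − bP). |ε| = 1 when bP = a − bP, i.e. P = a/(2b).
P = 2413/(2·16) = 2413/32 = 75.4062.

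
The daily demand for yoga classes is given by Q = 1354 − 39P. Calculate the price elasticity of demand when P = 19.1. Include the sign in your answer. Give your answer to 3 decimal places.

At P = 19.1, Q = 609.100.
dQ/dP = −39.
ε = (dQ/dP)(P/Q) = (-39)(19.1/609.100).

-1.223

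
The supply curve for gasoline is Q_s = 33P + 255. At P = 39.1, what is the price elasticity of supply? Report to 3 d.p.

0.835

At P = 39.1, Q_s = 1545.30.
dQ_s/dP = 33.
ε_s = (dQ_s/dP)(P/Q_s) = (33)(39.1/1545.30).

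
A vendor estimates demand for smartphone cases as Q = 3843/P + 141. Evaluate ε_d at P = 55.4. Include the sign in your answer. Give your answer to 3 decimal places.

At P = 55.4, Q = 210.368.
dQ/dP = −3843/P² = -1.252.
ε = (dQ/dP)(P/Q) = (-1.252)(55.4/210.368).

-0.330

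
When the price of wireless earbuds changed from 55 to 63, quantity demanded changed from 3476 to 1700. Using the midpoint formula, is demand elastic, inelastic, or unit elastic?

elastic

Arc ε ≈ -5.061.
|ε| = 5.06 > 1.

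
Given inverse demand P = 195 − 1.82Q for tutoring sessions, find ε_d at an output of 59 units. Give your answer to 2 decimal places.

At Q = 59, P = 195 − 1.82(59) = 87.62.
dP/dQ = −1.82, so dQ/dP = 1/(−1.82) = -0.549.
ε = (dQ/dP)(P/Q) = (-0.549)(87.62/59).

-0.82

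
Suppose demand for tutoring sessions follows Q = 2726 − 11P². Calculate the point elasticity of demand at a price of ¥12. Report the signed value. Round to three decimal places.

-2.774

At P = 12, Q = 1142.
dQ/dP = −22P = -264.
ε = (dQ/dP)(P/Q) = (-264)(12/1142).
|ε| > 1, so demand is elastic at this price.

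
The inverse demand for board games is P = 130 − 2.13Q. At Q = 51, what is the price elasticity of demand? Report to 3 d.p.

-0.197

At Q = 51, P = 130 − 2.13(51) = 21.37.
dP/dQ = −2.13, so dQ/dP = 1/(−2.13) = -0.469.
ε = (dQ/dP)(P/Q) = (-0.469)(21.37/51).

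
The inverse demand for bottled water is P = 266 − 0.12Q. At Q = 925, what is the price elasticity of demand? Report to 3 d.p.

-1.396

At Q = 925, P = 266 − 0.12(925) = 155.00.
dP/dQ = −0.12, so dQ/dP = 1/(−0.12) = -8.333.
ε = (dQ/dP)(P/Q) = (-8.333)(155.00/925).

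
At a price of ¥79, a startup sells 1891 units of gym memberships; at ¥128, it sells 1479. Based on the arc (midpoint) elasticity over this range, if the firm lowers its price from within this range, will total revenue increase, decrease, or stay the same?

Arc ε = (-412/49)(103.50/1685.0) ≈ -0.516.
|ε| = 0.52 < 1, so demand is inelastic. A price cut therefore reduces total revenue.

decrease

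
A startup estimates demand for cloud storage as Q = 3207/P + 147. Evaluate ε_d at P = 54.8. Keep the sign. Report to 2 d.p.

At P = 54.8, Q = 205.522.
dQ/dP = −3207/P² = -1.068.
ε = (dQ/dP)(P/Q) = (-1.068)(54.8/205.522).
|ε| < 1, so demand is inelastic at this price.

-0.28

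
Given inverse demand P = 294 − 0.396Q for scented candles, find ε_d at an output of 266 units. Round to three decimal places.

-1.791

At Q = 266, P = 294 − 0.396(266) = 188.66.
dP/dQ = −0.396, so dQ/dP = 1/(−0.396) = -2.525.
ε = (dQ/dP)(P/Q) = (-2.525)(188.66/266).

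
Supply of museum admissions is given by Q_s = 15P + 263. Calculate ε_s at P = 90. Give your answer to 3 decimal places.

0.837

At P = 90, Q_s = 1613.
dQ_s/dP = 15.
ε_s = (dQ_s/dP)(P/Q_s) = (15)(90/1613).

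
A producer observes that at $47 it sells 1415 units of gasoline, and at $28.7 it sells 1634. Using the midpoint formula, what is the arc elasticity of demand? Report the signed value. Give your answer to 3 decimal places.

ΔQ = 1634 − 1415 = 219; ΔP = 28.7 − 47 = -18.3.
Midpoints: P̄ = 37.85, Q̄ = 1524.5.
ε = (ΔQ/ΔP)(P̄/Q̄) = (219/-18.3)(37.85/1524.5).

-0.297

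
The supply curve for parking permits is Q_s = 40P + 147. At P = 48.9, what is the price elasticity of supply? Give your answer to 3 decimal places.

At P = 48.9, Q_s = 2103.
dQ_s/dP = 40.
ε_s = (dQ_s/dP)(P/Q_s) = (40)(48.9/2103).

0.930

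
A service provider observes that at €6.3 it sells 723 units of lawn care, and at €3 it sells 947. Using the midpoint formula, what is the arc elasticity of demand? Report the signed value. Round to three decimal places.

-0.378

ΔQ = 947 − 723 = 224; ΔP = 3 − 6.3 = -3.3.
Midpoints: P̄ = 4.65, Q̄ = 835.0.
ε = (ΔQ/ΔP)(P̄/Q̄) = (224/-3.3)(4.65/835.0).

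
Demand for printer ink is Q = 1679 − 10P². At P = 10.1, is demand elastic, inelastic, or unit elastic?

Q = 658.900, dQ/dP = -202.
ε = (dQ/dP)(P/Q) ≈ -3.096.
|ε| = 3.10 > 1.

elastic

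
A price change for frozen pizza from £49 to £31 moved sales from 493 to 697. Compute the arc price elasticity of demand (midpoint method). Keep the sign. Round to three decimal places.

-0.762

ΔQ = 697 − 493 = 204; ΔP = 31 − 49 = -18.
Midpoints: P̄ = 40.00, Q̄ = 595.0.
ε = (ΔQ/ΔP)(P̄/Q̄) = (204/-18)(40.00/595.0).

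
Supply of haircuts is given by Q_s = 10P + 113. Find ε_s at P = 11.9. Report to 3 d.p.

At P = 11.9, Q_s = 232.
dQ_s/dP = 10.
ε_s = (dQ_s/dP)(P/Q_s) = (10)(11.9/232).

0.513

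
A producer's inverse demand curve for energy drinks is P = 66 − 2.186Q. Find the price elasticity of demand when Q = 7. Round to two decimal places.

At Q = 7, P = 66 − 2.186(7) = 50.70.
dP/dQ = −2.186, so dQ/dP = 1/(−2.186) = -0.457.
ε = (dQ/dP)(P/Q) = (-0.457)(50.70/7).

-3.31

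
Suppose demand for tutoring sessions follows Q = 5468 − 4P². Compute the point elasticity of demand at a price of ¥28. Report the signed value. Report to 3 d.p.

At P = 28, Q = 2332.
dQ/dP = −8P = -224.
ε = (dQ/dP)(P/Q) = (-224)(28/2332).

-2.690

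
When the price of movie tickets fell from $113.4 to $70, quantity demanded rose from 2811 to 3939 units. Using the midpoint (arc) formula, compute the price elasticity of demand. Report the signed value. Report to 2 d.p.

ΔQ = 3939 − 2811 = 1128; ΔP = 70 − 113.4 = -43.4.
Midpoints: P̄ = 91.70, Q̄ = 3375.0.
ε = (ΔQ/ΔP)(P̄/Q̄) = (1128/-43.4)(91.70/3375.0).

-0.71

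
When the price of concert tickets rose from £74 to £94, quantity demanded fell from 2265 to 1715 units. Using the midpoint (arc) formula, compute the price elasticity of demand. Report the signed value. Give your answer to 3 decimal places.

ΔQ = 1715 − 2265 = -550; ΔP = 94 − 74 = 20.
Midpoints: P̄ = 84.00, Q̄ = 1990.0.
ε = (ΔQ/ΔP)(P̄/Q̄) = (-550/20)(84.00/1990.0).

-1.161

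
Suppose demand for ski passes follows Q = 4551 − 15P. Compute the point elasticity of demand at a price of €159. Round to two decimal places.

-1.10

At P = 159, Q = 2166.
dQ/dP = −15.
ε = (dQ/dP)(P/Q) = (-15)(159/2166).
|ε| > 1, so demand is elastic at this price.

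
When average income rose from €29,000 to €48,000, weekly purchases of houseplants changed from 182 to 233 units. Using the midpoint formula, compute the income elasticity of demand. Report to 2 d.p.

0.50

ΔQ = 51, ΔI = 19000. Midpoints: Ī = 38,500, Q̄ = 207.5.
ε_I = (ΔQ/ΔI)(Ī/Q̄) = (51/19000)(38500/207.5).
ε_I > 0, so the good is normal.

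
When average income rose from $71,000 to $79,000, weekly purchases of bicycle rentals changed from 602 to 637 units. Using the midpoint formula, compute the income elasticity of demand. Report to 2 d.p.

0.53

ΔQ = 35, ΔI = 8000. Midpoints: Ī = 75,000, Q̄ = 619.5.
ε_I = (ΔQ/ΔI)(Ī/Q̄) = (35/8000)(75000/619.5).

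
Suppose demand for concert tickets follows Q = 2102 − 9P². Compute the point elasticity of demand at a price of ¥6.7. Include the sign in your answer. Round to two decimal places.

-0.48

At P = 6.7, Q = 1697.990.
dQ/dP = −18P = -120.600.
ε = (dQ/dP)(P/Q) = (-120.600)(6.7/1697.990).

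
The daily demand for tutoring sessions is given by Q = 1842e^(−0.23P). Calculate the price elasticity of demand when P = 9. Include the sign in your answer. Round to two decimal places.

-2.07

At P = 9, Q = 232.434.
dQ/dP = −0.23·1842e^(−0.23P) = −0.23Q = -53.460.
ε = (dQ/dP)(P/Q) = (-53.460)(9/232.434).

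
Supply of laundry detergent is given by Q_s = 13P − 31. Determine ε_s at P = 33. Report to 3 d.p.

At P = 33, Q_s = 398.
dQ_s/dP = 13.
ε_s = (dQ_s/dP)(P/Q_s) = (13)(33/398).

1.078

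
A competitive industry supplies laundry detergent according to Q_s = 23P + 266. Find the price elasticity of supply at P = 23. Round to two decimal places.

0.67

At P = 23, Q_s = 795.
dQ_s/dP = 23.
ε_s = (dQ_s/dP)(P/Q_s) = (23)(23/795).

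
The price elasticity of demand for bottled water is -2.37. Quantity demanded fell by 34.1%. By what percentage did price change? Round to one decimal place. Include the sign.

14.4%

%ΔP ≈ %ΔQ / ε = (-34.1%)/(-2.37) = 14.39%.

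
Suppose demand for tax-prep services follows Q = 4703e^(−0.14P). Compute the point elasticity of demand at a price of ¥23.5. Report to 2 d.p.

At P = 23.5, Q = 175.205.
dQ/dP = −0.14·4703e^(−0.14P) = −0.14Q = -24.529.
ε = (dQ/dP)(P/Q) = (-24.529)(23.5/175.205).

-3.29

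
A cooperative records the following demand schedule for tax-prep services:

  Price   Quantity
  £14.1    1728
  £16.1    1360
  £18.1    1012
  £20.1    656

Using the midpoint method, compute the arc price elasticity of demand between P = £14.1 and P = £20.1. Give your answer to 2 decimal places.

-2.56

At P = 14.1, Q = 1728; at P = 20.1, Q = 656.
ΔQ = -1072, ΔP = 6.0. Midpoints: P̄ = 17.10, Q̄ = 1192.0.
ε = (ΔQ/ΔP)(P̄/Q̄) = (-1072/6.0)(17.10/1192.0).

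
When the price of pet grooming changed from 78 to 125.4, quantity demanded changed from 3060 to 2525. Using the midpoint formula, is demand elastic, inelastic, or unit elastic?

inelastic

Arc ε ≈ -0.411.
|ε| = 0.41 < 1.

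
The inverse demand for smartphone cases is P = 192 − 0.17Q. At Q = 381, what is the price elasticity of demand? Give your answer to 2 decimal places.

-1.96

At Q = 381, P = 192 − 0.17(381) = 127.23.
dP/dQ = −0.17, so dQ/dP = 1/(−0.17) = -5.882.
ε = (dQ/dP)(P/Q) = (-5.882)(127.23/381).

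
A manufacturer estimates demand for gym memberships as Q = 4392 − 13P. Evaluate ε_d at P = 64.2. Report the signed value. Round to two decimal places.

-0.23

At P = 64.2, Q = 3557.400.
dQ/dP = −13.
ε = (dQ/dP)(P/Q) = (-13)(64.2/3557.400).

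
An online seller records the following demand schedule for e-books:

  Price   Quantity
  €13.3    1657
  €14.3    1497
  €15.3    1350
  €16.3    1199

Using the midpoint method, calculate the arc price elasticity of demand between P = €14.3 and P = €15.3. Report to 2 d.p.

-1.53

At P = 14.3, Q = 1497; at P = 15.3, Q = 1350.
ΔQ = -147, ΔP = 1.0. Midpoints: P̄ = 14.80, Q̄ = 1423.5.
ε = (ΔQ/ΔP)(P̄/Q̄) = (-147/1.0)(14.80/1423.5).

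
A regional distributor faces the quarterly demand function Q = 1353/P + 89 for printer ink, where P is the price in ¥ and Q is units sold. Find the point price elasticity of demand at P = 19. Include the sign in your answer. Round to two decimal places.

-0.44

At P = 19, Q = 160.211.
dQ/dP = −1353/P² = -3.748.
ε = (dQ/dP)(P/Q) = (-3.748)(19/160.211).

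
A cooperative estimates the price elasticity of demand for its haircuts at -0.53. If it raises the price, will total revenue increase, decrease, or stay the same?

increase

|ε| = 0.53 < 1, so demand is inelastic. A price rise therefore raises total revenue.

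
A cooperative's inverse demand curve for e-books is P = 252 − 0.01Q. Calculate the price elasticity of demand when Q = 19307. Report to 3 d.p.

-0.305

At Q = 19307, P = 252 − 0.01(19307) = 58.93.
dP/dQ = −0.01, so dQ/dP = 1/(−0.01) = -100.000.
ε = (dQ/dP)(P/Q) = (-100.000)(58.93/19307).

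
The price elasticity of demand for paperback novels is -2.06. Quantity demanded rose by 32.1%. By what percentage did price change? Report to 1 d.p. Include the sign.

%ΔP ≈ %ΔQ / ε = (32.1%)/(-2.06) = -15.58%.

-15.6%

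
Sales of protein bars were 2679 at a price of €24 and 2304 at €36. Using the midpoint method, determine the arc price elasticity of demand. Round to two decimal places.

ΔQ = 2304 − 2679 = -375; ΔP = 36 − 24 = 12.
Midpoints: P̄ = 30.00, Q̄ = 2491.5.
ε = (ΔQ/ΔP)(P̄/Q̄) = (-375/12)(30.00/2491.5).

-0.38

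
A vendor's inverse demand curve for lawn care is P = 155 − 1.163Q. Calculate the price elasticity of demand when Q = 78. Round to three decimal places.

At Q = 78, P = 155 − 1.163(78) = 64.29.
dP/dQ = −1.163, so dQ/dP = 1/(−1.163) = -0.860.
ε = (dQ/dP)(P/Q) = (-0.860)(64.29/78).

-0.709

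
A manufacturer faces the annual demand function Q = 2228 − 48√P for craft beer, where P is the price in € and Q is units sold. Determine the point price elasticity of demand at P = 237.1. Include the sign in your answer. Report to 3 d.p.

-0.248

At P = 237.1, Q = 1488.894.
dQ/dP = −48/(2√P) = -1.559.
ε = (dQ/dP)(P/Q) = (-1.559)(237.1/1488.894).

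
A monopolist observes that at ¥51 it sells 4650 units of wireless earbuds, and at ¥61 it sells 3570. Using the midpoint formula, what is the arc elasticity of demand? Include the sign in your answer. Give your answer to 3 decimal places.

ΔQ = 3570 − 4650 = -1080; ΔP = 61 − 51 = 10.
Midpoints: P̄ = 56.00, Q̄ = 4110.0.
ε = (ΔQ/ΔP)(P̄/Q̄) = (-1080/10)(56.00/4110.0).

-1.472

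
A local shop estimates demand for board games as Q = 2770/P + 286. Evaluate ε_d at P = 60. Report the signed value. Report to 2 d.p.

-0.14

At P = 60, Q = 332.167.
dQ/dP = −2770/P² = -0.769.
ε = (dQ/dP)(P/Q) = (-0.769)(60/332.167).
|ε| < 1, so demand is inelastic at this price.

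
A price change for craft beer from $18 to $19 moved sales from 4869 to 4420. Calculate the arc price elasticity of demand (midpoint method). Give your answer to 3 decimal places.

ΔQ = 4420 − 4869 = -449; ΔP = 19 − 18 = 1.
Midpoints: P̄ = 18.50, Q̄ = 4644.5.
ε = (ΔQ/ΔP)(P̄/Q̄) = (-449/1)(18.50/4644.5).

-1.788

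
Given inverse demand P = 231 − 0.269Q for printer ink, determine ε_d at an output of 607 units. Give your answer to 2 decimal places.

At Q = 607, P = 231 − 0.269(607) = 67.72.
dP/dQ = −0.269, so dQ/dP = 1/(−0.269) = -3.717.
ε = (dQ/dP)(P/Q) = (-3.717)(67.72/607).

-0.41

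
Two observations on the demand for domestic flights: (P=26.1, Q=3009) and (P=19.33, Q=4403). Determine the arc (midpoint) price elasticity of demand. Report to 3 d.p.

ΔQ = 4403 − 3009 = 1394; ΔP = 19.33 − 26.1 = -6.77.
Midpoints: P̄ = 22.71, Q̄ = 3706.0.
ε = (ΔQ/ΔP)(P̄/Q̄) = (1394/-6.77)(22.71/3706.0).

-1.262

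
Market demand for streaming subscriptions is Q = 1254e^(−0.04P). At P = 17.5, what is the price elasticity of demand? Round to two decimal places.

At P = 17.5, Q = 622.718.
dQ/dP = −0.04·1254e^(−0.04P) = −0.04Q = -24.909.
ε = (dQ/dP)(P/Q) = (-24.909)(17.5/622.718).
|ε| < 1, so demand is inelastic at this price.

-0.70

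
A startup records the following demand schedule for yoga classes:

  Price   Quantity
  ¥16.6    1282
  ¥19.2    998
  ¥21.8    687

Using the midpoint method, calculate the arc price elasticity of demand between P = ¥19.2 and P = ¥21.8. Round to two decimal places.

At P = 19.2, Q = 998; at P = 21.8, Q = 687.
ΔQ = -311, ΔP = 2.6. Midpoints: P̄ = 20.50, Q̄ = 842.5.
ε = (ΔQ/ΔP)(P̄/Q̄) = (-311/2.6)(20.50/842.5).

-2.91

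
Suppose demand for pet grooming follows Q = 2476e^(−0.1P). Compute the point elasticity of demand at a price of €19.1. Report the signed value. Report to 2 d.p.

At P = 19.1, Q = 366.647.
dQ/dP = −0.1·2476e^(−0.1P) = −0.1Q = -36.665.
ε = (dQ/dP)(P/Q) = (-36.665)(19.1/366.647).

-1.91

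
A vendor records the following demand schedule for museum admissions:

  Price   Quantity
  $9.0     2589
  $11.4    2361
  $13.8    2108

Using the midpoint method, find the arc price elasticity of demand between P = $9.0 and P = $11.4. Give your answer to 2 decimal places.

At P = 9.0, Q = 2589; at P = 11.4, Q = 2361.
ΔQ = -228, ΔP = 2.4. Midpoints: P̄ = 10.20, Q̄ = 2475.0.
ε = (ΔQ/ΔP)(P̄/Q̄) = (-228/2.4)(10.20/2475.0).

-0.39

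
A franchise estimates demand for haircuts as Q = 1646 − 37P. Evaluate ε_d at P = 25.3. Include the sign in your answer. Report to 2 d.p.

-1.32

At P = 25.3, Q = 709.900.
dQ/dP = −37.
ε = (dQ/dP)(P/Q) = (-37)(25.3/709.900).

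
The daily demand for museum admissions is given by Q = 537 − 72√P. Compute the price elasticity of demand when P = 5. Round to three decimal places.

At P = 5, Q = 376.003.
dQ/dP = −72/(2√P) = -16.100.
ε = (dQ/dP)(P/Q) = (-16.100)(5/376.003).

-0.214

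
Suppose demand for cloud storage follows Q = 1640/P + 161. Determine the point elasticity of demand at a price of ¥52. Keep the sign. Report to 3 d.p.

-0.164

At P = 52, Q = 192.538.
dQ/dP = −1640/P² = -0.607.
ε = (dQ/dP)(P/Q) = (-0.607)(52/192.538).
|ε| < 1, so demand is inelastic at this price.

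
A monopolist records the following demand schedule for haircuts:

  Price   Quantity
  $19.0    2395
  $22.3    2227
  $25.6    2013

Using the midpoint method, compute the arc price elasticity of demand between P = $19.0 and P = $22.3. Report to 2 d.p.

-0.45

At P = 19.0, Q = 2395; at P = 22.3, Q = 2227.
ΔQ = -168, ΔP = 3.3. Midpoints: P̄ = 20.65, Q̄ = 2311.0.
ε = (ΔQ/ΔP)(P̄/Q̄) = (-168/3.3)(20.65/2311.0).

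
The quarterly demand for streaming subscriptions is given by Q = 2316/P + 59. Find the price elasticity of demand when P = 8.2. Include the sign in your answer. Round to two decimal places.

At P = 8.2, Q = 341.439.
dQ/dP = −2316/P² = -34.444.
ε = (dQ/dP)(P/Q) = (-34.444)(8.2/341.439).
|ε| < 1, so demand is inelastic at this price.

-0.83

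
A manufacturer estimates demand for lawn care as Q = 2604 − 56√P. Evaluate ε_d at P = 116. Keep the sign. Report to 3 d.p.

-0.151

At P = 116, Q = 2000.862.
dQ/dP = −56/(2√P) = -2.600.
ε = (dQ/dP)(P/Q) = (-2.600)(116/2000.862).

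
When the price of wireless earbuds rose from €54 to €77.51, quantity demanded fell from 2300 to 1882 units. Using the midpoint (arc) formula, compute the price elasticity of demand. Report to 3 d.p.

-0.559

ΔQ = 1882 − 2300 = -418; ΔP = 77.51 − 54 = 23.51.
Midpoints: P̄ = 65.75, Q̄ = 2091.0.
ε = (ΔQ/ΔP)(P̄/Q̄) = (-418/23.51)(65.75/2091.0).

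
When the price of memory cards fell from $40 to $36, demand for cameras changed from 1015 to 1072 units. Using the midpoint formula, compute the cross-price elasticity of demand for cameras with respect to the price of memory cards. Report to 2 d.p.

-0.52

ΔQ_x = 1072 − 1015 = 57; ΔP_y = 36 − 40 = -4.
Midpoints: P̄_y = 38.00, Q̄_x = 1043.5.
ε_xy = (ΔQ_x/ΔP_y)(P̄_y/Q̄_x) = (57/-4)(38.00/1043.5).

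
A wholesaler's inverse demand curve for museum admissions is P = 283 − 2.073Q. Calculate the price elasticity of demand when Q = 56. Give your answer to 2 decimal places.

-1.44

At Q = 56, P = 283 − 2.073(56) = 166.91.
dP/dQ = −2.073, so dQ/dP = 1/(−2.073) = -0.482.
ε = (dQ/dP)(P/Q) = (-0.482)(166.91/56).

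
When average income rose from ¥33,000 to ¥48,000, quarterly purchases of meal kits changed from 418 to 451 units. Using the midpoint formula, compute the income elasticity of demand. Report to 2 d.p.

ΔQ = 33, ΔI = 15000. Midpoints: Ī = 40,500, Q̄ = 434.5.
ε_I = (ΔQ/ΔI)(Ī/Q̄) = (33/15000)(40500/434.5).
ε_I > 0, so the good is normal.

0.21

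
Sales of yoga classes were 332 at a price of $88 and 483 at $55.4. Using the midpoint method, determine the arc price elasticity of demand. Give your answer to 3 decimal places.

ΔQ = 483 − 332 = 151; ΔP = 55.4 − 88 = -32.6.
Midpoints: P̄ = 71.70, Q̄ = 407.5.
ε = (ΔQ/ΔP)(P̄/Q̄) = (151/-32.6)(71.70/407.5).

-0.815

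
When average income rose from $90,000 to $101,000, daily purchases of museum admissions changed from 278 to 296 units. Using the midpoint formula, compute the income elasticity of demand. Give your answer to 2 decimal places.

ΔQ = 18, ΔI = 11000. Midpoints: Ī = 95,500, Q̄ = 287.0.
ε_I = (ΔQ/ΔI)(Ī/Q̄) = (18/11000)(95500/287.0).

0.54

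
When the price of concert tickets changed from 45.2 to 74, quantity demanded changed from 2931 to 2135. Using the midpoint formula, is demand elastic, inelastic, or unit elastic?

Arc ε ≈ -0.650.
|ε| = 0.65 < 1.

inelastic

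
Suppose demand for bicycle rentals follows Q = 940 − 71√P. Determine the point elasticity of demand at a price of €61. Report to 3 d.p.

-0.719

At P = 61, Q = 385.472.
dQ/dP = −71/(2√P) = -4.545.
ε = (dQ/dP)(P/Q) = (-4.545)(61/385.472).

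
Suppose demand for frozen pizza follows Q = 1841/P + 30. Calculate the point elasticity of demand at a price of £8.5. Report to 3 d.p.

-0.878

At P = 8.5, Q = 246.588.
dQ/dP = −1841/P² = -25.481.
ε = (dQ/dP)(P/Q) = (-25.481)(8.5/246.588).
|ε| < 1, so demand is inelastic at this price.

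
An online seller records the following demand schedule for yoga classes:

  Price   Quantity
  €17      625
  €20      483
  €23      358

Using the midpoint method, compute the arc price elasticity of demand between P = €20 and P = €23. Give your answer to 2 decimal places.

At P = 20, Q = 483; at P = 23, Q = 358.
ΔQ = -125, ΔP = 3. Midpoints: P̄ = 21.50, Q̄ = 420.5.
ε = (ΔQ/ΔP)(P̄/Q̄) = (-125/3)(21.50/420.5).

-2.13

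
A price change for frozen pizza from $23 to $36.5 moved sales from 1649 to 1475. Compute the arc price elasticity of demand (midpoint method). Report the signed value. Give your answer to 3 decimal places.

ΔQ = 1475 − 1649 = -174; ΔP = 36.5 − 23 = 13.5.
Midpoints: P̄ = 29.75, Q̄ = 1562.0.
ε = (ΔQ/ΔP)(P̄/Q̄) = (-174/13.5)(29.75/1562.0).

-0.245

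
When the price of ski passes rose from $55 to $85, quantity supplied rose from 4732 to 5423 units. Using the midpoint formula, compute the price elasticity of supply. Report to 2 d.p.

0.32

ΔQ = 5423 − 4732 = 691; ΔP = 85 − 55 = 30.
Midpoints: P̄ = 70.00, Q̄ = 5077.5.
ε_s = (ΔQ/ΔP)(P̄/Q̄) = (691/30)(70.00/5077.5).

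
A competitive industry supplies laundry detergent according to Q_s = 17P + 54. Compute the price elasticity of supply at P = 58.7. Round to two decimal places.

0.95

At P = 58.7, Q_s = 1051.90.
dQ_s/dP = 17.
ε_s = (dQ_s/dP)(P/Q_s) = (17)(58.7/1051.90).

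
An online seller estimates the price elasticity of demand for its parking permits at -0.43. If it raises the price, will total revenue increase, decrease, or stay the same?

|ε| = 0.43 < 1, so demand is inelastic. A price rise therefore raises total revenue.

increase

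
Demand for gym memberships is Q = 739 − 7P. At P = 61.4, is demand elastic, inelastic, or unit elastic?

elastic

Q = 309.200, dQ/dP = -7.
ε = (dQ/dP)(P/Q) ≈ -1.390.
|ε| = 1.39 > 1.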